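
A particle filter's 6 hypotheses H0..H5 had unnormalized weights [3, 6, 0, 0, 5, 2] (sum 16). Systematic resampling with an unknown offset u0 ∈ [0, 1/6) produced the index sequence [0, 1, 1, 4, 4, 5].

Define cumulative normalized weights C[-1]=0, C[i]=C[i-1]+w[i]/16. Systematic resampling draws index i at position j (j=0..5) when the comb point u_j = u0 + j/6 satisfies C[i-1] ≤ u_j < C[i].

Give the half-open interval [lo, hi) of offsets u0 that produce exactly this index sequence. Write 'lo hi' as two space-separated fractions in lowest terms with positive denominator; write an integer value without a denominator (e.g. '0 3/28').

C = [3/16, 9/16, 9/16, 9/16, 7/8, 1]
j=0 picked index 0: u0 ∈ [0, 3/16)
j=1 picked index 1: u0 ∈ [1/48, 19/48)
j=2 picked index 1: u0 ∈ [-7/48, 11/48)
j=3 picked index 4: u0 ∈ [1/16, 3/8)
j=4 picked index 4: u0 ∈ [-5/48, 5/24)
j=5 picked index 5: u0 ∈ [1/24, 1/6)
intersection: [1/16, 1/6)

1/16 1/6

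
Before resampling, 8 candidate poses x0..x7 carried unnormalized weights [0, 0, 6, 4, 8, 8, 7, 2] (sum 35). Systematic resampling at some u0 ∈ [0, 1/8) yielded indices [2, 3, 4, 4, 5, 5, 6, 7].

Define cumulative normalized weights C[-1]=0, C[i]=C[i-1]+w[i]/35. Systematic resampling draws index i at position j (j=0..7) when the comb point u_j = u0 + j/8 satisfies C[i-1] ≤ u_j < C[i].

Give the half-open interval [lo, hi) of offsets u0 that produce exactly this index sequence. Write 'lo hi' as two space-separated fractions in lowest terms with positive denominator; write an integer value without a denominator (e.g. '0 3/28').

19/280 33/280

C = [0, 0, 6/35, 2/7, 18/35, 26/35, 33/35, 1]
j=0 picked index 2: u0 ∈ [0, 6/35)
j=1 picked index 3: u0 ∈ [13/280, 9/56)
j=2 picked index 4: u0 ∈ [1/28, 37/140)
j=3 picked index 4: u0 ∈ [-5/56, 39/280)
j=4 picked index 5: u0 ∈ [1/70, 17/70)
j=5 picked index 5: u0 ∈ [-31/280, 33/280)
j=6 picked index 6: u0 ∈ [-1/140, 27/140)
j=7 picked index 7: u0 ∈ [19/280, 1/8)
intersection: [19/280, 33/280)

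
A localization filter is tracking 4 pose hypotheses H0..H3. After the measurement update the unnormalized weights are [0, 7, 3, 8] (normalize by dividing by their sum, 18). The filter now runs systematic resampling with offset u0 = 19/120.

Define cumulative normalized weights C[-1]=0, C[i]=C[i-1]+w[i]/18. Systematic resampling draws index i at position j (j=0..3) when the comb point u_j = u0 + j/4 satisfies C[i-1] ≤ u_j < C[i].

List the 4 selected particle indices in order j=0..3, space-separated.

C = [0, 7/18, 5/9, 1]
j=0: u_0=19/120 ∈ [0, 7/18) → index 1
j=1: u_1=49/120 ∈ [7/18, 5/9) → index 2
j=2: u_2=79/120 ∈ [5/9, 1) → index 3
j=3: u_3=109/120 ∈ [5/9, 1) → index 3

1 2 3 3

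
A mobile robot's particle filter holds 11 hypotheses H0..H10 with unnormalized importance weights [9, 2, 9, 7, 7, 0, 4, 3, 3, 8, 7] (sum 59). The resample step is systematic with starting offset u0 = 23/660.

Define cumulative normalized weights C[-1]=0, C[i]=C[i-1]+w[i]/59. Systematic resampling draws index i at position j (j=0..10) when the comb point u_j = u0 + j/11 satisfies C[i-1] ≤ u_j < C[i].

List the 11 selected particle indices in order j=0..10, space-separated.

C = [9/59, 11/59, 20/59, 27/59, 34/59, 34/59, 38/59, 41/59, 44/59, 52/59, 1]
j=0: u_0=23/660 ∈ [0, 9/59) → index 0
j=1: u_1=83/660 ∈ [0, 9/59) → index 0
j=2: u_2=13/60 ∈ [11/59, 20/59) → index 2
j=3: u_3=203/660 ∈ [11/59, 20/59) → index 2
j=4: u_4=263/660 ∈ [20/59, 27/59) → index 3
j=5: u_5=323/660 ∈ [27/59, 34/59) → index 4
j=6: u_6=383/660 ∈ [34/59, 38/59) → index 6
j=7: u_7=443/660 ∈ [38/59, 41/59) → index 7
j=8: u_8=503/660 ∈ [44/59, 52/59) → index 9
j=9: u_9=563/660 ∈ [44/59, 52/59) → index 9
j=10: u_10=623/660 ∈ [52/59, 1) → index 10

0 0 2 2 3 4 6 7 9 9 10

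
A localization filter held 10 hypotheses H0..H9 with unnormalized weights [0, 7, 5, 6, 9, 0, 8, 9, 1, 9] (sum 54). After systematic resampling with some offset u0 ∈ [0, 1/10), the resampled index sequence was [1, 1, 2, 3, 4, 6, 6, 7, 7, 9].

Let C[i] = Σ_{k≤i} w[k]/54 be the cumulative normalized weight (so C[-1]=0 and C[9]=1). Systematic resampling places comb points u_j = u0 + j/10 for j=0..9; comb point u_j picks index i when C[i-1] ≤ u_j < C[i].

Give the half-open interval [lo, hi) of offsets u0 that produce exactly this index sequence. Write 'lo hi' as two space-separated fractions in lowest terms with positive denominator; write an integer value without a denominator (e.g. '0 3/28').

0 2/135

C = [0, 7/54, 2/9, 1/3, 1/2, 1/2, 35/54, 22/27, 5/6, 1]
j=0 picked index 1: u0 ∈ [0, 7/54)
j=1 picked index 1: u0 ∈ [-1/10, 4/135)
j=2 picked index 2: u0 ∈ [-19/270, 1/45)
j=3 picked index 3: u0 ∈ [-7/90, 1/30)
j=4 picked index 4: u0 ∈ [-1/15, 1/10)
j=5 picked index 6: u0 ∈ [0, 4/27)
j=6 picked index 6: u0 ∈ [-1/10, 13/270)
j=7 picked index 7: u0 ∈ [-7/135, 31/270)
j=8 picked index 7: u0 ∈ [-41/270, 2/135)
j=9 picked index 9: u0 ∈ [-1/15, 1/10)
intersection: [0, 2/135)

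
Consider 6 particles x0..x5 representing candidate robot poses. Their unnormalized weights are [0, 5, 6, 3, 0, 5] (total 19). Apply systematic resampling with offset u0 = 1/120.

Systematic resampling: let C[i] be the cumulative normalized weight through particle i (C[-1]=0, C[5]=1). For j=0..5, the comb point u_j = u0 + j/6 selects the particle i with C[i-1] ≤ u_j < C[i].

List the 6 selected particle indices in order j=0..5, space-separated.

C = [0, 5/19, 11/19, 14/19, 14/19, 1]
j=0: u_0=1/120 ∈ [0, 5/19) → index 1
j=1: u_1=7/40 ∈ [0, 5/19) → index 1
j=2: u_2=41/120 ∈ [5/19, 11/19) → index 2
j=3: u_3=61/120 ∈ [5/19, 11/19) → index 2
j=4: u_4=27/40 ∈ [11/19, 14/19) → index 3
j=5: u_5=101/120 ∈ [14/19, 1) → index 5

1 1 2 2 3 5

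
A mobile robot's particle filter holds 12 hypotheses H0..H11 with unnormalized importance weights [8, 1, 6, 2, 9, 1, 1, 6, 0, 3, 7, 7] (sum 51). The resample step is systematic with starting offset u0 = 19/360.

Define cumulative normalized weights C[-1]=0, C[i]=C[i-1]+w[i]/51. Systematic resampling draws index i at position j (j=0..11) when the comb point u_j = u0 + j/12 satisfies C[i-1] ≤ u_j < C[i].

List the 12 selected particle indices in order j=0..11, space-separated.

C = [8/51, 3/17, 5/17, 1/3, 26/51, 9/17, 28/51, 2/3, 2/3, 37/51, 44/51, 1]
j=0: u_0=19/360 ∈ [0, 8/51) → index 0
j=1: u_1=49/360 ∈ [0, 8/51) → index 0
j=2: u_2=79/360 ∈ [3/17, 5/17) → index 2
j=3: u_3=109/360 ∈ [5/17, 1/3) → index 3
j=4: u_4=139/360 ∈ [1/3, 26/51) → index 4
j=5: u_5=169/360 ∈ [1/3, 26/51) → index 4
j=6: u_6=199/360 ∈ [28/51, 2/3) → index 7
j=7: u_7=229/360 ∈ [28/51, 2/3) → index 7
j=8: u_8=259/360 ∈ [2/3, 37/51) → index 9
j=9: u_9=289/360 ∈ [37/51, 44/51) → index 10
j=10: u_10=319/360 ∈ [44/51, 1) → index 11
j=11: u_11=349/360 ∈ [44/51, 1) → index 11

0 0 2 3 4 4 7 7 9 10 11 11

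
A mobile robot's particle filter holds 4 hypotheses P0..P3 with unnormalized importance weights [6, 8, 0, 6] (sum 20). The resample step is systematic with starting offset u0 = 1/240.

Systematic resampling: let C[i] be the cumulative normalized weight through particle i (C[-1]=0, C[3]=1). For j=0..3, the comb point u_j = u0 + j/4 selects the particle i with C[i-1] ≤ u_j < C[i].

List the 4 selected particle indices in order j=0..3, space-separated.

0 0 1 3

C = [3/10, 7/10, 7/10, 1]
j=0: u_0=1/240 ∈ [0, 3/10) → index 0
j=1: u_1=61/240 ∈ [0, 3/10) → index 0
j=2: u_2=121/240 ∈ [3/10, 7/10) → index 1
j=3: u_3=181/240 ∈ [7/10, 1) → index 3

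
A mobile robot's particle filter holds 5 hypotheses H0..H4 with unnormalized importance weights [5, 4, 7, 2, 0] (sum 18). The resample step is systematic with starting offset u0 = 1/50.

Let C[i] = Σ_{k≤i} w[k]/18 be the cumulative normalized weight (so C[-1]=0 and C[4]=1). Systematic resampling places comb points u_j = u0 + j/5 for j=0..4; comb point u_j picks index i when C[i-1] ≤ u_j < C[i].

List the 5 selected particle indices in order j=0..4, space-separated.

0 0 1 2 2

C = [5/18, 1/2, 8/9, 1, 1]
j=0: u_0=1/50 ∈ [0, 5/18) → index 0
j=1: u_1=11/50 ∈ [0, 5/18) → index 0
j=2: u_2=21/50 ∈ [5/18, 1/2) → index 1
j=3: u_3=31/50 ∈ [1/2, 8/9) → index 2
j=4: u_4=41/50 ∈ [1/2, 8/9) → index 2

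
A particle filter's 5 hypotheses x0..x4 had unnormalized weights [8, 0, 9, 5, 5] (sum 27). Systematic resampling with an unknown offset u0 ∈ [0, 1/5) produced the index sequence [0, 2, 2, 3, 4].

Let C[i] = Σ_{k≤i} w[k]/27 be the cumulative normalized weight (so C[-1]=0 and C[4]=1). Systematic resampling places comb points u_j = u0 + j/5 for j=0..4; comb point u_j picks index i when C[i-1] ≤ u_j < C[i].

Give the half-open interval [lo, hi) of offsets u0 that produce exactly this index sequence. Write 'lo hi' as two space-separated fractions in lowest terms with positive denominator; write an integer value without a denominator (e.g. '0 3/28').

13/135 1/5

C = [8/27, 8/27, 17/27, 22/27, 1]
j=0 picked index 0: u0 ∈ [0, 8/27)
j=1 picked index 2: u0 ∈ [13/135, 58/135)
j=2 picked index 2: u0 ∈ [-14/135, 31/135)
j=3 picked index 3: u0 ∈ [4/135, 29/135)
j=4 picked index 4: u0 ∈ [2/135, 1/5)
intersection: [13/135, 1/5)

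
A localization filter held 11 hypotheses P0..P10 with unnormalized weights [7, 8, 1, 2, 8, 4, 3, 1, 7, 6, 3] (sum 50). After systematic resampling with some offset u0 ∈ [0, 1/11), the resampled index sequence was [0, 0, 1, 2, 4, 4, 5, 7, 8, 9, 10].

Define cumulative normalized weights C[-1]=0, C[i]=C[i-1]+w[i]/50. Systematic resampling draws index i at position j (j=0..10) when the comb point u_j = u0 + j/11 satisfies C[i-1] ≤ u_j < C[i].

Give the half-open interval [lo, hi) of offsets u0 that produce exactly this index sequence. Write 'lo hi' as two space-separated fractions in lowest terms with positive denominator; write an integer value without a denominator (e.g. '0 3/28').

C = [7/50, 3/10, 8/25, 9/25, 13/25, 3/5, 33/50, 17/25, 41/50, 47/50, 1]
j=0 picked index 0: u0 ∈ [0, 7/50)
j=1 picked index 0: u0 ∈ [-1/11, 27/550)
j=2 picked index 1: u0 ∈ [-23/550, 13/110)
j=3 picked index 2: u0 ∈ [3/110, 13/275)
j=4 picked index 4: u0 ∈ [-1/275, 43/275)
j=5 picked index 4: u0 ∈ [-26/275, 18/275)
j=6 picked index 5: u0 ∈ [-7/275, 3/55)
j=7 picked index 7: u0 ∈ [13/550, 12/275)
j=8 picked index 8: u0 ∈ [-13/275, 51/550)
j=9 picked index 9: u0 ∈ [1/550, 67/550)
j=10 picked index 10: u0 ∈ [17/550, 1/11)
intersection: [17/550, 12/275)

17/550 12/275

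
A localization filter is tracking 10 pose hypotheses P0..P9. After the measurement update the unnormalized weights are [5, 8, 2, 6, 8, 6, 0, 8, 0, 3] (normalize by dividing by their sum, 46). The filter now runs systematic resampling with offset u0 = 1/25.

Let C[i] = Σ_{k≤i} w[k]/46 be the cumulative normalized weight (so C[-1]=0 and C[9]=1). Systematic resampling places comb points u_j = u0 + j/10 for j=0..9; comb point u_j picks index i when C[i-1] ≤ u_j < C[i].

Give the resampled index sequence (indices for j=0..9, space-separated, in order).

C = [5/46, 13/46, 15/46, 21/46, 29/46, 35/46, 35/46, 43/46, 43/46, 1]
j=0: u_0=1/25 ∈ [0, 5/46) → index 0
j=1: u_1=7/50 ∈ [5/46, 13/46) → index 1
j=2: u_2=6/25 ∈ [5/46, 13/46) → index 1
j=3: u_3=17/50 ∈ [15/46, 21/46) → index 3
j=4: u_4=11/25 ∈ [15/46, 21/46) → index 3
j=5: u_5=27/50 ∈ [21/46, 29/46) → index 4
j=6: u_6=16/25 ∈ [29/46, 35/46) → index 5
j=7: u_7=37/50 ∈ [29/46, 35/46) → index 5
j=8: u_8=21/25 ∈ [35/46, 43/46) → index 7
j=9: u_9=47/50 ∈ [43/46, 1) → index 9

0 1 1 3 3 4 5 5 7 9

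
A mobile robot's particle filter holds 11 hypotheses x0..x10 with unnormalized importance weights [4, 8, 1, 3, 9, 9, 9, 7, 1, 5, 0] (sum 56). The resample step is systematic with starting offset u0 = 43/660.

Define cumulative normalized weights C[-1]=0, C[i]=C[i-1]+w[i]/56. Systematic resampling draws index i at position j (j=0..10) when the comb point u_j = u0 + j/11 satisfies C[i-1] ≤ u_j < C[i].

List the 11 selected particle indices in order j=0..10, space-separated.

0 1 3 4 4 5 6 6 7 7 9

C = [1/14, 3/14, 13/56, 2/7, 25/56, 17/28, 43/56, 25/28, 51/56, 1, 1]
j=0: u_0=43/660 ∈ [0, 1/14) → index 0
j=1: u_1=103/660 ∈ [1/14, 3/14) → index 1
j=2: u_2=163/660 ∈ [13/56, 2/7) → index 3
j=3: u_3=223/660 ∈ [2/7, 25/56) → index 4
j=4: u_4=283/660 ∈ [2/7, 25/56) → index 4
j=5: u_5=343/660 ∈ [25/56, 17/28) → index 5
j=6: u_6=403/660 ∈ [17/28, 43/56) → index 6
j=7: u_7=463/660 ∈ [17/28, 43/56) → index 6
j=8: u_8=523/660 ∈ [43/56, 25/28) → index 7
j=9: u_9=53/60 ∈ [43/56, 25/28) → index 7
j=10: u_10=643/660 ∈ [51/56, 1) → index 9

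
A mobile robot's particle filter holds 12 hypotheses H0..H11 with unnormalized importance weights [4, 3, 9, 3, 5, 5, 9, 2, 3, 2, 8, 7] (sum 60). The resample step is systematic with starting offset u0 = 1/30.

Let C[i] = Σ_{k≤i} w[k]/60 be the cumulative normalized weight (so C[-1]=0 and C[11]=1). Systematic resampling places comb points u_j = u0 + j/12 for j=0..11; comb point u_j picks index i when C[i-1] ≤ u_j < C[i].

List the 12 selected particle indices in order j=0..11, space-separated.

0 2 2 3 4 5 6 6 8 10 10 11

C = [1/15, 7/60, 4/15, 19/60, 2/5, 29/60, 19/30, 2/3, 43/60, 3/4, 53/60, 1]
j=0: u_0=1/30 ∈ [0, 1/15) → index 0
j=1: u_1=7/60 ∈ [7/60, 4/15) → index 2
j=2: u_2=1/5 ∈ [7/60, 4/15) → index 2
j=3: u_3=17/60 ∈ [4/15, 19/60) → index 3
j=4: u_4=11/30 ∈ [19/60, 2/5) → index 4
j=5: u_5=9/20 ∈ [2/5, 29/60) → index 5
j=6: u_6=8/15 ∈ [29/60, 19/30) → index 6
j=7: u_7=37/60 ∈ [29/60, 19/30) → index 6
j=8: u_8=7/10 ∈ [2/3, 43/60) → index 8
j=9: u_9=47/60 ∈ [3/4, 53/60) → index 10
j=10: u_10=13/15 ∈ [3/4, 53/60) → index 10
j=11: u_11=19/20 ∈ [53/60, 1) → index 11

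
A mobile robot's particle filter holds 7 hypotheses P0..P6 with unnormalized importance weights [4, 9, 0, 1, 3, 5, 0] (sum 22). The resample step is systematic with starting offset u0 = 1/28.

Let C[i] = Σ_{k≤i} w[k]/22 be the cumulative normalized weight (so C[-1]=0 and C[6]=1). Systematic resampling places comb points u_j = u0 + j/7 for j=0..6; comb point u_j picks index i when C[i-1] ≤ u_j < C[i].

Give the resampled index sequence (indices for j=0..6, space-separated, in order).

0 0 1 1 3 4 5

C = [2/11, 13/22, 13/22, 7/11, 17/22, 1, 1]
j=0: u_0=1/28 ∈ [0, 2/11) → index 0
j=1: u_1=5/28 ∈ [0, 2/11) → index 0
j=2: u_2=9/28 ∈ [2/11, 13/22) → index 1
j=3: u_3=13/28 ∈ [2/11, 13/22) → index 1
j=4: u_4=17/28 ∈ [13/22, 7/11) → index 3
j=5: u_5=3/4 ∈ [7/11, 17/22) → index 4
j=6: u_6=25/28 ∈ [17/22, 1) → index 5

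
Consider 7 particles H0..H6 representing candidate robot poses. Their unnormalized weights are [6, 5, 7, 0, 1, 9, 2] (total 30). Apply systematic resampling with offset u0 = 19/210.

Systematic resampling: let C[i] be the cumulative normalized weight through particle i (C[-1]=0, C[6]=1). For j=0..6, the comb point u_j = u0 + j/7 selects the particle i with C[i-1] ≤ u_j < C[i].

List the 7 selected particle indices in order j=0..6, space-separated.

0 1 2 2 5 5 6

C = [1/5, 11/30, 3/5, 3/5, 19/30, 14/15, 1]
j=0: u_0=19/210 ∈ [0, 1/5) → index 0
j=1: u_1=7/30 ∈ [1/5, 11/30) → index 1
j=2: u_2=79/210 ∈ [11/30, 3/5) → index 2
j=3: u_3=109/210 ∈ [11/30, 3/5) → index 2
j=4: u_4=139/210 ∈ [19/30, 14/15) → index 5
j=5: u_5=169/210 ∈ [19/30, 14/15) → index 5
j=6: u_6=199/210 ∈ [14/15, 1) → index 6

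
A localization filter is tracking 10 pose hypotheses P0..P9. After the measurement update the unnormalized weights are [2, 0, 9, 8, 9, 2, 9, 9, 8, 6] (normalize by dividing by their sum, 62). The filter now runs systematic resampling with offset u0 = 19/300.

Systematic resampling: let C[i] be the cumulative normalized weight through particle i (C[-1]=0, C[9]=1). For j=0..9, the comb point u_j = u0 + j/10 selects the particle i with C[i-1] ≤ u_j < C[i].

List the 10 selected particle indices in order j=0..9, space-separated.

2 2 3 4 5 6 7 7 8 9

C = [1/31, 1/31, 11/62, 19/62, 14/31, 15/31, 39/62, 24/31, 28/31, 1]
j=0: u_0=19/300 ∈ [1/31, 11/62) → index 2
j=1: u_1=49/300 ∈ [1/31, 11/62) → index 2
j=2: u_2=79/300 ∈ [11/62, 19/62) → index 3
j=3: u_3=109/300 ∈ [19/62, 14/31) → index 4
j=4: u_4=139/300 ∈ [14/31, 15/31) → index 5
j=5: u_5=169/300 ∈ [15/31, 39/62) → index 6
j=6: u_6=199/300 ∈ [39/62, 24/31) → index 7
j=7: u_7=229/300 ∈ [39/62, 24/31) → index 7
j=8: u_8=259/300 ∈ [24/31, 28/31) → index 8
j=9: u_9=289/300 ∈ [28/31, 1) → index 9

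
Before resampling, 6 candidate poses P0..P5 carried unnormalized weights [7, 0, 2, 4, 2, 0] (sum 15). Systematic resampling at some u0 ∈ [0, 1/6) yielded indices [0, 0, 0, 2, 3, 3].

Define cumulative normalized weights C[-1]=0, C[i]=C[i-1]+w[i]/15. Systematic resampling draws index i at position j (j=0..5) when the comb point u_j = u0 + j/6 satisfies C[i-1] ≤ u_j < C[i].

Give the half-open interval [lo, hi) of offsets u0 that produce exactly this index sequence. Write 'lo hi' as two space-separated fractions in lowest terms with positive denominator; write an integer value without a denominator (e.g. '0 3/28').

0 1/30

C = [7/15, 7/15, 3/5, 13/15, 1, 1]
j=0 picked index 0: u0 ∈ [0, 7/15)
j=1 picked index 0: u0 ∈ [-1/6, 3/10)
j=2 picked index 0: u0 ∈ [-1/3, 2/15)
j=3 picked index 2: u0 ∈ [-1/30, 1/10)
j=4 picked index 3: u0 ∈ [-1/15, 1/5)
j=5 picked index 3: u0 ∈ [-7/30, 1/30)
intersection: [0, 1/30)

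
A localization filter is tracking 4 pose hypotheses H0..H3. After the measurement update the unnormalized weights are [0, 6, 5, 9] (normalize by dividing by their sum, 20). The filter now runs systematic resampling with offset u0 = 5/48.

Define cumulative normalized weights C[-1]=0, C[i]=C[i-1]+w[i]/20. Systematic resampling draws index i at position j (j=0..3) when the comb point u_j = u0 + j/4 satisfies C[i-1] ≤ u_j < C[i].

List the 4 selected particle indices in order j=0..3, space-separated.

1 2 3 3

C = [0, 3/10, 11/20, 1]
j=0: u_0=5/48 ∈ [0, 3/10) → index 1
j=1: u_1=17/48 ∈ [3/10, 11/20) → index 2
j=2: u_2=29/48 ∈ [11/20, 1) → index 3
j=3: u_3=41/48 ∈ [11/20, 1) → index 3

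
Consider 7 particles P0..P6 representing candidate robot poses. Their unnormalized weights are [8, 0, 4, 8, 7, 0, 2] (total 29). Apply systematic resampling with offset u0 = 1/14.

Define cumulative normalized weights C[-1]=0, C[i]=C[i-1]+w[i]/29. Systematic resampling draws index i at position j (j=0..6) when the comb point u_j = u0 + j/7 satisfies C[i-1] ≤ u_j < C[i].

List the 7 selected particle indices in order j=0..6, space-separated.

0 0 2 3 3 4 4

C = [8/29, 8/29, 12/29, 20/29, 27/29, 27/29, 1]
j=0: u_0=1/14 ∈ [0, 8/29) → index 0
j=1: u_1=3/14 ∈ [0, 8/29) → index 0
j=2: u_2=5/14 ∈ [8/29, 12/29) → index 2
j=3: u_3=1/2 ∈ [12/29, 20/29) → index 3
j=4: u_4=9/14 ∈ [12/29, 20/29) → index 3
j=5: u_5=11/14 ∈ [20/29, 27/29) → index 4
j=6: u_6=13/14 ∈ [20/29, 27/29) → index 4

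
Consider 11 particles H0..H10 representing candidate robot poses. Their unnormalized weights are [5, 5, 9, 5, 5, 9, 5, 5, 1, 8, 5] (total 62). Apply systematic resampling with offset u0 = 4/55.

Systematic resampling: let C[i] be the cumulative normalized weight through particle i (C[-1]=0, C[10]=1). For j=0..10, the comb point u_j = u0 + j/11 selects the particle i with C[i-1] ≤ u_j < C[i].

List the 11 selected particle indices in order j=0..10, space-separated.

0 2 2 3 4 5 6 7 9 9 10

C = [5/62, 5/31, 19/62, 12/31, 29/62, 19/31, 43/62, 24/31, 49/62, 57/62, 1]
j=0: u_0=4/55 ∈ [0, 5/62) → index 0
j=1: u_1=9/55 ∈ [5/31, 19/62) → index 2
j=2: u_2=14/55 ∈ [5/31, 19/62) → index 2
j=3: u_3=19/55 ∈ [19/62, 12/31) → index 3
j=4: u_4=24/55 ∈ [12/31, 29/62) → index 4
j=5: u_5=29/55 ∈ [29/62, 19/31) → index 5
j=6: u_6=34/55 ∈ [19/31, 43/62) → index 6
j=7: u_7=39/55 ∈ [43/62, 24/31) → index 7
j=8: u_8=4/5 ∈ [49/62, 57/62) → index 9
j=9: u_9=49/55 ∈ [49/62, 57/62) → index 9
j=10: u_10=54/55 ∈ [57/62, 1) → index 10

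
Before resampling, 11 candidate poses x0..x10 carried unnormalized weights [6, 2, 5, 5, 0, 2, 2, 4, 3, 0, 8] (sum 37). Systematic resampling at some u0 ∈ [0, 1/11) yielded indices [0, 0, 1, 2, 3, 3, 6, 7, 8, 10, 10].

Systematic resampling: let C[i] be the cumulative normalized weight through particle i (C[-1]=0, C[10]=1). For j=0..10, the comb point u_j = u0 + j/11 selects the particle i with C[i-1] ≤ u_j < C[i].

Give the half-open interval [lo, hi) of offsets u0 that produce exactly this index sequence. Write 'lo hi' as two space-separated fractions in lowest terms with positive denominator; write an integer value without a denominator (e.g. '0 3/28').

0 13/407

C = [6/37, 8/37, 13/37, 18/37, 18/37, 20/37, 22/37, 26/37, 29/37, 29/37, 1]
j=0 picked index 0: u0 ∈ [0, 6/37)
j=1 picked index 0: u0 ∈ [-1/11, 29/407)
j=2 picked index 1: u0 ∈ [-8/407, 14/407)
j=3 picked index 2: u0 ∈ [-23/407, 32/407)
j=4 picked index 3: u0 ∈ [-5/407, 50/407)
j=5 picked index 3: u0 ∈ [-42/407, 13/407)
j=6 picked index 6: u0 ∈ [-2/407, 20/407)
j=7 picked index 7: u0 ∈ [-17/407, 27/407)
j=8 picked index 8: u0 ∈ [-10/407, 23/407)
j=9 picked index 10: u0 ∈ [-14/407, 2/11)
j=10 picked index 10: u0 ∈ [-51/407, 1/11)
intersection: [0, 13/407)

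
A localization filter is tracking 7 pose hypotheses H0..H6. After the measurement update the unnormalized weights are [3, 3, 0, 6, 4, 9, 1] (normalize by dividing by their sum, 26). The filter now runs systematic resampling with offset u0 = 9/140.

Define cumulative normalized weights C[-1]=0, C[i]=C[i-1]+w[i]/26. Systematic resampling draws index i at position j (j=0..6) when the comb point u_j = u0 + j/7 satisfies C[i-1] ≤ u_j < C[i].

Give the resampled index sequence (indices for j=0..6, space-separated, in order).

0 1 3 4 5 5 5

C = [3/26, 3/13, 3/13, 6/13, 8/13, 25/26, 1]
j=0: u_0=9/140 ∈ [0, 3/26) → index 0
j=1: u_1=29/140 ∈ [3/26, 3/13) → index 1
j=2: u_2=7/20 ∈ [3/13, 6/13) → index 3
j=3: u_3=69/140 ∈ [6/13, 8/13) → index 4
j=4: u_4=89/140 ∈ [8/13, 25/26) → index 5
j=5: u_5=109/140 ∈ [8/13, 25/26) → index 5
j=6: u_6=129/140 ∈ [8/13, 25/26) → index 5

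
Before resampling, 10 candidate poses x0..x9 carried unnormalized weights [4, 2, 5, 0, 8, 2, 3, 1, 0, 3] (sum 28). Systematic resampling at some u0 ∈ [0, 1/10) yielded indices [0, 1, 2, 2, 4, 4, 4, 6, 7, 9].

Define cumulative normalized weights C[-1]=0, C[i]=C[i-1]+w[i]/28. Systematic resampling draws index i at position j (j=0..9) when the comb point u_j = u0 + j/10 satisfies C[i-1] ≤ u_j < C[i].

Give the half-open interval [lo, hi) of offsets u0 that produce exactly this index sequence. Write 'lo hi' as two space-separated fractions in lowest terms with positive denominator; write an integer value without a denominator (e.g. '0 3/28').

C = [1/7, 3/14, 11/28, 11/28, 19/28, 3/4, 6/7, 25/28, 25/28, 1]
j=0 picked index 0: u0 ∈ [0, 1/7)
j=1 picked index 1: u0 ∈ [3/70, 4/35)
j=2 picked index 2: u0 ∈ [1/70, 27/140)
j=3 picked index 2: u0 ∈ [-3/35, 13/140)
j=4 picked index 4: u0 ∈ [-1/140, 39/140)
j=5 picked index 4: u0 ∈ [-3/28, 5/28)
j=6 picked index 4: u0 ∈ [-29/140, 11/140)
j=7 picked index 6: u0 ∈ [1/20, 11/70)
j=8 picked index 7: u0 ∈ [2/35, 13/140)
j=9 picked index 9: u0 ∈ [-1/140, 1/10)
intersection: [2/35, 11/140)

2/35 11/140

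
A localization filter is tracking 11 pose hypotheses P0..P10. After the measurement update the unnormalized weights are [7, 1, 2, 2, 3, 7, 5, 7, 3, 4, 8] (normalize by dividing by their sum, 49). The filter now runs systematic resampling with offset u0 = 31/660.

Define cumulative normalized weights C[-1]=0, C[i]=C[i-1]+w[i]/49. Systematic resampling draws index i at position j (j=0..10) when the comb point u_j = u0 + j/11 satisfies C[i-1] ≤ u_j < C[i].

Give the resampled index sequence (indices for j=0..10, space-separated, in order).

0 0 3 5 5 6 7 7 9 10 10

C = [1/7, 8/49, 10/49, 12/49, 15/49, 22/49, 27/49, 34/49, 37/49, 41/49, 1]
j=0: u_0=31/660 ∈ [0, 1/7) → index 0
j=1: u_1=91/660 ∈ [0, 1/7) → index 0
j=2: u_2=151/660 ∈ [10/49, 12/49) → index 3
j=3: u_3=211/660 ∈ [15/49, 22/49) → index 5
j=4: u_4=271/660 ∈ [15/49, 22/49) → index 5
j=5: u_5=331/660 ∈ [22/49, 27/49) → index 6
j=6: u_6=391/660 ∈ [27/49, 34/49) → index 7
j=7: u_7=41/60 ∈ [27/49, 34/49) → index 7
j=8: u_8=511/660 ∈ [37/49, 41/49) → index 9
j=9: u_9=571/660 ∈ [41/49, 1) → index 10
j=10: u_10=631/660 ∈ [41/49, 1) → index 10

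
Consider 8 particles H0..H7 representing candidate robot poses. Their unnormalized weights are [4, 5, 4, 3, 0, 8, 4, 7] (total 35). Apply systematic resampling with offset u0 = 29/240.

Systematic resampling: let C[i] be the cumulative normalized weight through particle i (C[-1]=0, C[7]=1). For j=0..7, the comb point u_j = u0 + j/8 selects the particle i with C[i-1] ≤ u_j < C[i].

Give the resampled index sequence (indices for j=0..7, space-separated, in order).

C = [4/35, 9/35, 13/35, 16/35, 16/35, 24/35, 4/5, 1]
j=0: u_0=29/240 ∈ [4/35, 9/35) → index 1
j=1: u_1=59/240 ∈ [4/35, 9/35) → index 1
j=2: u_2=89/240 ∈ [9/35, 13/35) → index 2
j=3: u_3=119/240 ∈ [16/35, 24/35) → index 5
j=4: u_4=149/240 ∈ [16/35, 24/35) → index 5
j=5: u_5=179/240 ∈ [24/35, 4/5) → index 6
j=6: u_6=209/240 ∈ [4/5, 1) → index 7
j=7: u_7=239/240 ∈ [4/5, 1) → index 7

1 1 2 5 5 6 7 7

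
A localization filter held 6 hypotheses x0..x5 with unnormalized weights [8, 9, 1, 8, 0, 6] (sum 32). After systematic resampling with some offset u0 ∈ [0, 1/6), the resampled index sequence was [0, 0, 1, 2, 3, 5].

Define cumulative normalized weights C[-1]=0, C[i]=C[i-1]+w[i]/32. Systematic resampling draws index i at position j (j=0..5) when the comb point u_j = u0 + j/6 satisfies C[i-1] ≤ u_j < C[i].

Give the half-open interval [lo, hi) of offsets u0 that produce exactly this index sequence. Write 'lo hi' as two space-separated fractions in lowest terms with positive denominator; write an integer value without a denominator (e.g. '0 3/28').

1/32 1/16

C = [1/4, 17/32, 9/16, 13/16, 13/16, 1]
j=0 picked index 0: u0 ∈ [0, 1/4)
j=1 picked index 0: u0 ∈ [-1/6, 1/12)
j=2 picked index 1: u0 ∈ [-1/12, 19/96)
j=3 picked index 2: u0 ∈ [1/32, 1/16)
j=4 picked index 3: u0 ∈ [-5/48, 7/48)
j=5 picked index 5: u0 ∈ [-1/48, 1/6)
intersection: [1/32, 1/16)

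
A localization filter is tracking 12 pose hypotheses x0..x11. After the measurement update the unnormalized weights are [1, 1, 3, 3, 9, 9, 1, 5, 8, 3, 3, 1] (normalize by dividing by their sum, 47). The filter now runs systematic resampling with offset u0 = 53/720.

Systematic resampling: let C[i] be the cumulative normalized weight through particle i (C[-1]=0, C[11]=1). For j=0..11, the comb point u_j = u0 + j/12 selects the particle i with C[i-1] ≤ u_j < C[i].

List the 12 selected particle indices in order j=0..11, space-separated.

2 3 4 4 5 5 6 7 8 8 9 11

C = [1/47, 2/47, 5/47, 8/47, 17/47, 26/47, 27/47, 32/47, 40/47, 43/47, 46/47, 1]
j=0: u_0=53/720 ∈ [2/47, 5/47) → index 2
j=1: u_1=113/720 ∈ [5/47, 8/47) → index 3
j=2: u_2=173/720 ∈ [8/47, 17/47) → index 4
j=3: u_3=233/720 ∈ [8/47, 17/47) → index 4
j=4: u_4=293/720 ∈ [17/47, 26/47) → index 5
j=5: u_5=353/720 ∈ [17/47, 26/47) → index 5
j=6: u_6=413/720 ∈ [26/47, 27/47) → index 6
j=7: u_7=473/720 ∈ [27/47, 32/47) → index 7
j=8: u_8=533/720 ∈ [32/47, 40/47) → index 8
j=9: u_9=593/720 ∈ [32/47, 40/47) → index 8
j=10: u_10=653/720 ∈ [40/47, 43/47) → index 9
j=11: u_11=713/720 ∈ [46/47, 1) → index 11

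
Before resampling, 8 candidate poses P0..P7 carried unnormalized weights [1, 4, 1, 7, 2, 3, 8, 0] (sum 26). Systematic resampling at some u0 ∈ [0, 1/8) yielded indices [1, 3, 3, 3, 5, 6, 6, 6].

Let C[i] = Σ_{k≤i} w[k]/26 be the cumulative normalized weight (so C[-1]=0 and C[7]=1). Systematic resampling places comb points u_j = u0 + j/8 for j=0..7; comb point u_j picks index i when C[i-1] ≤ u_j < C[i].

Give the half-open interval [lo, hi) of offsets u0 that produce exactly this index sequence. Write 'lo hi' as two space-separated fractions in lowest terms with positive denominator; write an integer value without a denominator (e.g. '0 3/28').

C = [1/26, 5/26, 3/13, 1/2, 15/26, 9/13, 1, 1]
j=0 picked index 1: u0 ∈ [1/26, 5/26)
j=1 picked index 3: u0 ∈ [11/104, 3/8)
j=2 picked index 3: u0 ∈ [-1/52, 1/4)
j=3 picked index 3: u0 ∈ [-15/104, 1/8)
j=4 picked index 5: u0 ∈ [1/13, 5/26)
j=5 picked index 6: u0 ∈ [7/104, 3/8)
j=6 picked index 6: u0 ∈ [-3/52, 1/4)
j=7 picked index 6: u0 ∈ [-19/104, 1/8)
intersection: [11/104, 1/8)

11/104 1/8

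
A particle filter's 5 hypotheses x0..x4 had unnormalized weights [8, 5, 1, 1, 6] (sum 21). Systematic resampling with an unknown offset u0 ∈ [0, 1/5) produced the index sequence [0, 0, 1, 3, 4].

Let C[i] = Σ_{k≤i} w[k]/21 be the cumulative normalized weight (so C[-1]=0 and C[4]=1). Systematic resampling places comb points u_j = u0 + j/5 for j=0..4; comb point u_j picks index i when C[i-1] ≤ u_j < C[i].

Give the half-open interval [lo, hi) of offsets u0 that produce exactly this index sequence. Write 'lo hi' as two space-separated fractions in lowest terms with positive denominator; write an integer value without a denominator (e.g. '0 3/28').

1/15 4/35

C = [8/21, 13/21, 2/3, 5/7, 1]
j=0 picked index 0: u0 ∈ [0, 8/21)
j=1 picked index 0: u0 ∈ [-1/5, 19/105)
j=2 picked index 1: u0 ∈ [-2/105, 23/105)
j=3 picked index 3: u0 ∈ [1/15, 4/35)
j=4 picked index 4: u0 ∈ [-3/35, 1/5)
intersection: [1/15, 4/35)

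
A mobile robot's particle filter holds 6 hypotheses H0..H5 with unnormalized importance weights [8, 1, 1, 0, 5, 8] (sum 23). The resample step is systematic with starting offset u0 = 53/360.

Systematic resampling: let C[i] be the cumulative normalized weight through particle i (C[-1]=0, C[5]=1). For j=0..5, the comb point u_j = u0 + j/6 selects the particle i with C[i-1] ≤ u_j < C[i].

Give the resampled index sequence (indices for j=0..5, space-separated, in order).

0 0 4 4 5 5

C = [8/23, 9/23, 10/23, 10/23, 15/23, 1]
j=0: u_0=53/360 ∈ [0, 8/23) → index 0
j=1: u_1=113/360 ∈ [0, 8/23) → index 0
j=2: u_2=173/360 ∈ [10/23, 15/23) → index 4
j=3: u_3=233/360 ∈ [10/23, 15/23) → index 4
j=4: u_4=293/360 ∈ [15/23, 1) → index 5
j=5: u_5=353/360 ∈ [15/23, 1) → index 5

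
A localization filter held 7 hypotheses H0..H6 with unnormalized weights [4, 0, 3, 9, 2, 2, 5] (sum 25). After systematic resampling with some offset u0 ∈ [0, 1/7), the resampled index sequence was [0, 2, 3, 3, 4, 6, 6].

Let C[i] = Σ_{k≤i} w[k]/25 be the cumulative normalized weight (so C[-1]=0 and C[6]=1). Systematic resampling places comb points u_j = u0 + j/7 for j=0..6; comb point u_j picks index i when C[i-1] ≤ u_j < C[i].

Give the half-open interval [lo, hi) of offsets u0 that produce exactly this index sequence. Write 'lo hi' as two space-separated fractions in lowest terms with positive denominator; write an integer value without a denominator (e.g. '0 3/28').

3/35 24/175

C = [4/25, 4/25, 7/25, 16/25, 18/25, 4/5, 1]
j=0 picked index 0: u0 ∈ [0, 4/25)
j=1 picked index 2: u0 ∈ [3/175, 24/175)
j=2 picked index 3: u0 ∈ [-1/175, 62/175)
j=3 picked index 3: u0 ∈ [-26/175, 37/175)
j=4 picked index 4: u0 ∈ [12/175, 26/175)
j=5 picked index 6: u0 ∈ [3/35, 2/7)
j=6 picked index 6: u0 ∈ [-2/35, 1/7)
intersection: [3/35, 24/175)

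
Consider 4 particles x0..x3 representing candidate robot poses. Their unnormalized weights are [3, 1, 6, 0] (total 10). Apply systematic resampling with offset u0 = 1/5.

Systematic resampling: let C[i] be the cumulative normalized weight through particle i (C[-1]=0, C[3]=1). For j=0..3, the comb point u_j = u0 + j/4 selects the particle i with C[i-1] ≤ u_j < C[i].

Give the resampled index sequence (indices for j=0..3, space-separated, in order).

C = [3/10, 2/5, 1, 1]
j=0: u_0=1/5 ∈ [0, 3/10) → index 0
j=1: u_1=9/20 ∈ [2/5, 1) → index 2
j=2: u_2=7/10 ∈ [2/5, 1) → index 2
j=3: u_3=19/20 ∈ [2/5, 1) → index 2

0 2 2 2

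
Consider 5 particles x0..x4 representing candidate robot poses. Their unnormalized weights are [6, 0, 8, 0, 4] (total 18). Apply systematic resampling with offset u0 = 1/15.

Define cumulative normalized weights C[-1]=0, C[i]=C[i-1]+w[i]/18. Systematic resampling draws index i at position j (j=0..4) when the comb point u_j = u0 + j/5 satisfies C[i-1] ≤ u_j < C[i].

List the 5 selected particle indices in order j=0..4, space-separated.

C = [1/3, 1/3, 7/9, 7/9, 1]
j=0: u_0=1/15 ∈ [0, 1/3) → index 0
j=1: u_1=4/15 ∈ [0, 1/3) → index 0
j=2: u_2=7/15 ∈ [1/3, 7/9) → index 2
j=3: u_3=2/3 ∈ [1/3, 7/9) → index 2
j=4: u_4=13/15 ∈ [7/9, 1) → index 4

0 0 2 2 4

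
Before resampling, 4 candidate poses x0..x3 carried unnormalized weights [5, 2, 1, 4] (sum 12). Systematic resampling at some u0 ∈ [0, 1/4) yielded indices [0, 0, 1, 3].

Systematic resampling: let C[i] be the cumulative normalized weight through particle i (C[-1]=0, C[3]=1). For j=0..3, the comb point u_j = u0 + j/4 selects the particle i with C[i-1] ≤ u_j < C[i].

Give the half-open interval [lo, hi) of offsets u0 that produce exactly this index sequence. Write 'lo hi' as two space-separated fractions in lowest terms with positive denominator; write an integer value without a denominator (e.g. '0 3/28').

0 1/12

C = [5/12, 7/12, 2/3, 1]
j=0 picked index 0: u0 ∈ [0, 5/12)
j=1 picked index 0: u0 ∈ [-1/4, 1/6)
j=2 picked index 1: u0 ∈ [-1/12, 1/12)
j=3 picked index 3: u0 ∈ [-1/12, 1/4)
intersection: [0, 1/12)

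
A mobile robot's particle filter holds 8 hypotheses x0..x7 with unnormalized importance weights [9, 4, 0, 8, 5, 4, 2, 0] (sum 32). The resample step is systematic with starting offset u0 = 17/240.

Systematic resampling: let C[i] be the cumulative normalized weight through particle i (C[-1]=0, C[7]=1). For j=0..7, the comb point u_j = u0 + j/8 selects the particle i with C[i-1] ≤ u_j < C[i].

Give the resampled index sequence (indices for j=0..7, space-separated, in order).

0 0 1 3 3 4 5 6

C = [9/32, 13/32, 13/32, 21/32, 13/16, 15/16, 1, 1]
j=0: u_0=17/240 ∈ [0, 9/32) → index 0
j=1: u_1=47/240 ∈ [0, 9/32) → index 0
j=2: u_2=77/240 ∈ [9/32, 13/32) → index 1
j=3: u_3=107/240 ∈ [13/32, 21/32) → index 3
j=4: u_4=137/240 ∈ [13/32, 21/32) → index 3
j=5: u_5=167/240 ∈ [21/32, 13/16) → index 4
j=6: u_6=197/240 ∈ [13/16, 15/16) → index 5
j=7: u_7=227/240 ∈ [15/16, 1) → index 6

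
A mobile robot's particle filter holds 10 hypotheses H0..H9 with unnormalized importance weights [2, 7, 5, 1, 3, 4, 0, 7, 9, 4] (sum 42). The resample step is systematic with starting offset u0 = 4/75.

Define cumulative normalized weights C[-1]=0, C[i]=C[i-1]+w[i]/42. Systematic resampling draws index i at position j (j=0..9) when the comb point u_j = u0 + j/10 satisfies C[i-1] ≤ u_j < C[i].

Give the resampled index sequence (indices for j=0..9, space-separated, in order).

1 1 2 3 5 7 7 8 8 9

C = [1/21, 3/14, 1/3, 5/14, 3/7, 11/21, 11/21, 29/42, 19/21, 1]
j=0: u_0=4/75 ∈ [1/21, 3/14) → index 1
j=1: u_1=23/150 ∈ [1/21, 3/14) → index 1
j=2: u_2=19/75 ∈ [3/14, 1/3) → index 2
j=3: u_3=53/150 ∈ [1/3, 5/14) → index 3
j=4: u_4=34/75 ∈ [3/7, 11/21) → index 5
j=5: u_5=83/150 ∈ [11/21, 29/42) → index 7
j=6: u_6=49/75 ∈ [11/21, 29/42) → index 7
j=7: u_7=113/150 ∈ [29/42, 19/21) → index 8
j=8: u_8=64/75 ∈ [29/42, 19/21) → index 8
j=9: u_9=143/150 ∈ [19/21, 1) → index 9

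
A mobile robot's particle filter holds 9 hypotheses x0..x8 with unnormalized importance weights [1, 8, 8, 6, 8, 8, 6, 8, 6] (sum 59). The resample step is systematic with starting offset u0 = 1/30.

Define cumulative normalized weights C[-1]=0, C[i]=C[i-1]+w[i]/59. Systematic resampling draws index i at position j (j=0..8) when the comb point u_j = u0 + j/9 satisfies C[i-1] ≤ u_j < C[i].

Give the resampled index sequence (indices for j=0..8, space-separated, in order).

C = [1/59, 9/59, 17/59, 23/59, 31/59, 39/59, 45/59, 53/59, 1]
j=0: u_0=1/30 ∈ [1/59, 9/59) → index 1
j=1: u_1=13/90 ∈ [1/59, 9/59) → index 1
j=2: u_2=23/90 ∈ [9/59, 17/59) → index 2
j=3: u_3=11/30 ∈ [17/59, 23/59) → index 3
j=4: u_4=43/90 ∈ [23/59, 31/59) → index 4
j=5: u_5=53/90 ∈ [31/59, 39/59) → index 5
j=6: u_6=7/10 ∈ [39/59, 45/59) → index 6
j=7: u_7=73/90 ∈ [45/59, 53/59) → index 7
j=8: u_8=83/90 ∈ [53/59, 1) → index 8

1 1 2 3 4 5 6 7 8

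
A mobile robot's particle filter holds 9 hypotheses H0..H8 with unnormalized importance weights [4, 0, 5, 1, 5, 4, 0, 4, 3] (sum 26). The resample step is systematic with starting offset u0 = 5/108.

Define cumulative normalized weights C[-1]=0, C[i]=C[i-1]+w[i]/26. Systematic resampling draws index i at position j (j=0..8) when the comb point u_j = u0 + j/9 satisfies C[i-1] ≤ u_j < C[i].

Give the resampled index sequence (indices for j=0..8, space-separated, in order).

C = [2/13, 2/13, 9/26, 5/13, 15/26, 19/26, 19/26, 23/26, 1]
j=0: u_0=5/108 ∈ [0, 2/13) → index 0
j=1: u_1=17/108 ∈ [2/13, 9/26) → index 2
j=2: u_2=29/108 ∈ [2/13, 9/26) → index 2
j=3: u_3=41/108 ∈ [9/26, 5/13) → index 3
j=4: u_4=53/108 ∈ [5/13, 15/26) → index 4
j=5: u_5=65/108 ∈ [15/26, 19/26) → index 5
j=6: u_6=77/108 ∈ [15/26, 19/26) → index 5
j=7: u_7=89/108 ∈ [19/26, 23/26) → index 7
j=8: u_8=101/108 ∈ [23/26, 1) → index 8

0 2 2 3 4 5 5 7 8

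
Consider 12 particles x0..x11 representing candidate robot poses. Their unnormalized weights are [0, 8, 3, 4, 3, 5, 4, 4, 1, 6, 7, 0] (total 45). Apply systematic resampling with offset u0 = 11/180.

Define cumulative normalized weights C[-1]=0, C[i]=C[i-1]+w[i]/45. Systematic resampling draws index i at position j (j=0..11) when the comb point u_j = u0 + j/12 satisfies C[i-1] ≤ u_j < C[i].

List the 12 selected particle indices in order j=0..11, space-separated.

1 1 2 3 4 5 6 7 9 9 10 10

C = [0, 8/45, 11/45, 1/3, 2/5, 23/45, 3/5, 31/45, 32/45, 38/45, 1, 1]
j=0: u_0=11/180 ∈ [0, 8/45) → index 1
j=1: u_1=13/90 ∈ [0, 8/45) → index 1
j=2: u_2=41/180 ∈ [8/45, 11/45) → index 2
j=3: u_3=14/45 ∈ [11/45, 1/3) → index 3
j=4: u_4=71/180 ∈ [1/3, 2/5) → index 4
j=5: u_5=43/90 ∈ [2/5, 23/45) → index 5
j=6: u_6=101/180 ∈ [23/45, 3/5) → index 6
j=7: u_7=29/45 ∈ [3/5, 31/45) → index 7
j=8: u_8=131/180 ∈ [32/45, 38/45) → index 9
j=9: u_9=73/90 ∈ [32/45, 38/45) → index 9
j=10: u_10=161/180 ∈ [38/45, 1) → index 10
j=11: u_11=44/45 ∈ [38/45, 1) → index 10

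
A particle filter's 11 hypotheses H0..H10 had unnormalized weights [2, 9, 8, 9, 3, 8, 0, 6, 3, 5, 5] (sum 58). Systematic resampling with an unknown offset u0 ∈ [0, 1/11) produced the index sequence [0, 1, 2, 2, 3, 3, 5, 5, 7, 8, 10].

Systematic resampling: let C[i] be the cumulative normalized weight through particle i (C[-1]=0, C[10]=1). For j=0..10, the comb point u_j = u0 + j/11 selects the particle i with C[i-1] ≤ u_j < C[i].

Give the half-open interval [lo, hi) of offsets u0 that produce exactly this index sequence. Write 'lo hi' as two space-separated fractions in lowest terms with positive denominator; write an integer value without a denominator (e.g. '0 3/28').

C = [1/29, 11/58, 19/58, 14/29, 31/58, 39/58, 39/58, 45/58, 24/29, 53/58, 1]
j=0 picked index 0: u0 ∈ [0, 1/29)
j=1 picked index 1: u0 ∈ [-18/319, 63/638)
j=2 picked index 2: u0 ∈ [5/638, 93/638)
j=3 picked index 2: u0 ∈ [-53/638, 35/638)
j=4 picked index 3: u0 ∈ [-23/638, 38/319)
j=5 picked index 3: u0 ∈ [-81/638, 9/319)
j=6 picked index 5: u0 ∈ [-7/638, 81/638)
j=7 picked index 5: u0 ∈ [-65/638, 23/638)
j=8 picked index 7: u0 ∈ [-35/638, 31/638)
j=9 picked index 8: u0 ∈ [-27/638, 3/319)
j=10 picked index 10: u0 ∈ [3/638, 1/11)
intersection: [5/638, 3/319)

5/638 3/319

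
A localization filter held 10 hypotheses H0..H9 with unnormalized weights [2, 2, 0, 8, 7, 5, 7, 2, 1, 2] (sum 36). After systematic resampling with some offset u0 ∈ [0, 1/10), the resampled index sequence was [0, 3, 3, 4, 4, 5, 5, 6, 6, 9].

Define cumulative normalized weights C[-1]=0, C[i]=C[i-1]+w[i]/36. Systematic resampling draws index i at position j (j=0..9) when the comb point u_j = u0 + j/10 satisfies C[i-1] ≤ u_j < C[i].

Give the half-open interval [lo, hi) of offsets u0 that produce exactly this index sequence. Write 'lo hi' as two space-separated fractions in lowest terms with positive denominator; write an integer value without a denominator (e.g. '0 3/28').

C = [1/18, 1/9, 1/9, 1/3, 19/36, 2/3, 31/36, 11/12, 17/18, 1]
j=0 picked index 0: u0 ∈ [0, 1/18)
j=1 picked index 3: u0 ∈ [1/90, 7/30)
j=2 picked index 3: u0 ∈ [-4/45, 2/15)
j=3 picked index 4: u0 ∈ [1/30, 41/180)
j=4 picked index 4: u0 ∈ [-1/15, 23/180)
j=5 picked index 5: u0 ∈ [1/36, 1/6)
j=6 picked index 5: u0 ∈ [-13/180, 1/15)
j=7 picked index 6: u0 ∈ [-1/30, 29/180)
j=8 picked index 6: u0 ∈ [-2/15, 11/180)
j=9 picked index 9: u0 ∈ [2/45, 1/10)
intersection: [2/45, 1/18)

2/45 1/18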